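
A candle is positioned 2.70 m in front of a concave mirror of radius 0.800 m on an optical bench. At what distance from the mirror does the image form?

0.470 m

f = R/2 = 0.800/2 = 0.4000 m.
Mirror equation: 1/d_i = 1/f − 1/d_o = 1/(0.4000) − 1/(2.70) = 2.500 − 0.3704 = 2.130, so d_i = 0.470 m.
The image is real, inverted and reduced, in front of the mirror.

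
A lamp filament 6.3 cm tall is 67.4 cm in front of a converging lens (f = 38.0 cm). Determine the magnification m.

1/d_i = 1/f − 1/d_o = 1/(38.00) − 1/(67.4) = 0.01148, so d_i = 87.12 cm.
m = −d_i/d_o = −(87.12)/(67.4) = -1.29.
The image is real, inverted and enlarged, on the far side of the lens.

m = -1.29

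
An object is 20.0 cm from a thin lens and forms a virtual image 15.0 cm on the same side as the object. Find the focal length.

Virtual image ⇒ d_i = −15.0 cm.
1/f = 1/d_o + 1/d_i = 1/(20.0) + 1/(-15.0) = -0.01667, so f = -60.0 cm.
Since f is negative, the thin lens is diverging.

f = -60.0 cm (diverging)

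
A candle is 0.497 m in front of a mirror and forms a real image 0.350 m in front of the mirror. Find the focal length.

f = 0.205 m (concave)

Real image ⇒ d_i = +0.350 m.
1/f = 1/d_o + 1/d_i = 1/(0.497) + 1/(0.350) = 4.869, so f = 0.205 m.
Since f is positive, the mirror is concave.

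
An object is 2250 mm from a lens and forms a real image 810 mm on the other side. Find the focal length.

Real image ⇒ d_i = +810 mm.
1/f = 1/d_o + 1/d_i = 1/(2250) + 1/(810) = 0.001679, so f = 596 mm.
Since f is positive, the lens is converging.

f = 596 mm (converging)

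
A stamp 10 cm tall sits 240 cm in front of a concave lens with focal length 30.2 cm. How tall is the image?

For a concave lens, f = -30.2 cm.
1/d_i = 1/f − 1/d_o = 1/(-30.20) − 1/(240) = -0.03728, so d_i = -26.82 cm.
m = −d_i/d_o = +0.1118.
|h_i| = |m|·h_o = 0.1118 × 10 = 1.12 cm. The image is virtual, upright and reduced, on the same side as the object.

1.12 cm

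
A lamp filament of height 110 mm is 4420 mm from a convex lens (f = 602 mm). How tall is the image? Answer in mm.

1/d_i = 1/f − 1/d_o = 1/(602.0) − 1/(4420) = 0.001435, so d_i = 696.9 mm.
m = −d_i/d_o = -0.1577.
|h_i| = |m|·h_o = 0.1577 × 110 = 17.3 mm. The image is real, inverted and reduced, on the far side of the lens.

17.3 mm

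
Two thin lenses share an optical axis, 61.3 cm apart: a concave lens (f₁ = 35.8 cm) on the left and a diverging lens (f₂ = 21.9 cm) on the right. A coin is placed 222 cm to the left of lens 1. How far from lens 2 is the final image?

Lens 1 is diverging, so f₁ = −35.8 cm.
Lens 1: 1/d_i1 = 1/f₁ − 1/d_o1 = 1/(-35.8) − 1/(222) = -0.03244, so d_i1 = -30.83 cm.
The intermediate image is 30.83 cm to the left of lens 1 (virtual), which is 61.3 − (-30.83) = 92.13 cm to the left of lens 2, so d_o2 = +92.13 cm.
Lens 2 is diverging, so f₂ = −21.9 cm.
Lens 2: 1/d_i2 = 1/f₂ − 1/d_o2 = 1/(-21.9) − 1/(92.13) = -0.05652, so d_i2 = -17.7 cm.
The final image is virtual, 17.7 cm to the left of lens 2 (overall magnification ≈ 0.027).

17.7 cm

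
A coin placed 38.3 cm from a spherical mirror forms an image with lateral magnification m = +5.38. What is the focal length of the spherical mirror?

f = 47.0 cm (concave)

m = −d_i/d_o ⇒ d_i = −m·d_o = −(+5.38)·(38.3) = -206.1 cm.
1/f = 1/d_o + 1/d_i = 1/(38.3) + 1/(-206.1) = 0.02126, so f = 47.0 cm.
Since f is positive, the spherical mirror is concave.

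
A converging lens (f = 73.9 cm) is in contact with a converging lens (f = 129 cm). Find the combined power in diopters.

P₁ = 1/f₁ = 1/(0.739 m) = +1.353 D; P₂ = 1/f₂ = 1/(1.29 m) = +0.7752 D.
For thin lenses in contact, P = P₁ + P₂ = (+1.353) + (+0.7752) = +2.13 D.

P = +2.13 D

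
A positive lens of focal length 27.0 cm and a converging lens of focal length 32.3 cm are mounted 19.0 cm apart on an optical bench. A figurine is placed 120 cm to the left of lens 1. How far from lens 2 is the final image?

Lens 1: 1/d_i1 = 1/f₁ − 1/d_o1 = 1/(27.0) − 1/(120) = 0.02870, so d_i1 = 34.84 cm.
The intermediate image is 34.84 cm to the right of lens 1, which lies 15.84 cm to the right of lens 2 — a virtual object — so d_o2 = −15.84 cm.
Lens 2: 1/d_i2 = 1/f₂ − 1/d_o2 = 1/(32.3) − 1/(-15.84) = 0.09409, so d_i2 = 10.6 cm.
The final image is real, 10.6 cm to the right of lens 2 (overall magnification ≈ -0.19).

10.6 cm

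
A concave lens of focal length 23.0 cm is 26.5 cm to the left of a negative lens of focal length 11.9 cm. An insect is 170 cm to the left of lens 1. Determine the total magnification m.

m = +0.0242

f₁ = −23.0 cm (diverging).
Lens 1: 1/d_i1 = 1/(-23.0) − 1/(170) = -0.04936, so d_i1 = -20.26 cm; m₁ = −d_i1/d_o1 = +0.1192.
d_o2 = 26.5 − (-20.26) = 46.76 cm.
f₂ = −11.9 cm (diverging).
Lens 2: 1/d_i2 = 1/(-11.9) − 1/(46.76) = -0.1054, so d_i2 = -9.486 cm; m₂ = −d_i2/d_o2 = +0.2029.
m = m₁·m₂ = (+0.1192)(+0.2029) = +0.0242.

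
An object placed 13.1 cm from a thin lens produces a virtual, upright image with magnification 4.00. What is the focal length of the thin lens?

f = 17.5 cm (converging)

m = −d_i/d_o ⇒ d_i = −m·d_o = −(+4.00)·(13.1) = -52.40 cm.
1/f = 1/d_o + 1/d_i = 1/(13.1) + 1/(-52.40) = 0.05725, so f = 17.5 cm.
Since f is positive, the thin lens is converging.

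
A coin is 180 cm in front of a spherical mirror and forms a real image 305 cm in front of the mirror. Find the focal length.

f = 113 cm (concave)

Real image ⇒ d_i = +305 cm.
1/f = 1/d_o + 1/d_i = 1/(180) + 1/(305) = 0.008834, so f = 113 cm.
Since f is positive, the spherical mirror is concave.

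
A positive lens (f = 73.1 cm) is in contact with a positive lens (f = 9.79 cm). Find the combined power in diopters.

P = +11.6 D

P₁ = 1/f₁ = 1/(0.731 m) = +1.368 D; P₂ = 1/f₂ = 1/(0.0979 m) = +10.21 D.
For thin lenses in contact, P = P₁ + P₂ = (+1.368) + (+10.21) = +11.6 D.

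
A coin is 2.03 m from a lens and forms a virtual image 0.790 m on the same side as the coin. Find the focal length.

f = -1.29 m (diverging)

Virtual image ⇒ d_i = −0.790 m.
1/f = 1/d_o + 1/d_i = 1/(2.03) + 1/(-0.790) = -0.7732, so f = -1.29 m.
Since f is negative, the lens is diverging.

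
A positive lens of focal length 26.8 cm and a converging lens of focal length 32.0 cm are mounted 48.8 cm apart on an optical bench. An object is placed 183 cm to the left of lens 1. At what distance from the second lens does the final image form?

Lens 1: 1/d_i1 = 1/f₁ − 1/d_o1 = 1/(26.8) − 1/(183) = 0.03185, so d_i1 = 31.40 cm.
The intermediate image is 31.40 cm to the right of lens 1, which is 48.8 − (31.40) = 17.40 cm to the left of lens 2, so d_o2 = +17.40 cm.
Lens 2: 1/d_i2 = 1/f₂ − 1/d_o2 = 1/(32.0) − 1/(17.40) = -0.02622, so d_i2 = -38.1 cm.
The final image is virtual, 38.1 cm to the left of lens 2 (overall magnification ≈ -0.38).

38.1 cm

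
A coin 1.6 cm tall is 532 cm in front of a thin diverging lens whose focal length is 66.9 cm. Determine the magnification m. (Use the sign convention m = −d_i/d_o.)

For a diverging lens, f = -66.9 cm.
1/d_i = 1/f − 1/d_o = 1/(-66.90) − 1/(532) = -0.01683, so d_i = -59.43 cm.
m = −d_i/d_o = −(-59.43)/(532) = +0.112.
The image is virtual, upright and reduced, on the same side as the object.

m = +0.112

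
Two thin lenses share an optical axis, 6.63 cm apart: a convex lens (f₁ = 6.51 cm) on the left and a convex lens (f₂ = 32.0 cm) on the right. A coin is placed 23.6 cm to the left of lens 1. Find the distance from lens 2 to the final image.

Lens 1: 1/d_i1 = 1/f₁ − 1/d_o1 = 1/(6.51) − 1/(23.6) = 0.1112, so d_i1 = 8.990 cm.
The intermediate image is 8.990 cm to the right of lens 1, which lies 2.360 cm to the right of lens 2 — a virtual object — so d_o2 = −2.360 cm.
Lens 2: 1/d_i2 = 1/f₂ − 1/d_o2 = 1/(32.0) − 1/(-2.360) = 0.4550, so d_i2 = 2.20 cm.
The final image is real, 2.20 cm to the right of lens 2 (overall magnification ≈ -0.35).

2.20 cm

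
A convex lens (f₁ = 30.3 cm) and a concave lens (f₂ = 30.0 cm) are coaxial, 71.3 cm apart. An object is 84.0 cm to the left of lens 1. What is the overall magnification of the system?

Lens 1: 1/d_i1 = 1/(30.3) − 1/(84.0) = 0.02110, so d_i1 = 47.40 cm; m₁ = −d_i1/d_o1 = -0.5643.
d_o2 = 71.3 − (47.40) = 23.90 cm.
f₂ = −30.0 cm (diverging).
Lens 2: 1/d_i2 = 1/(-30.0) − 1/(23.90) = -0.07517, so d_i2 = -13.30 cm; m₂ = −d_i2/d_o2 = +0.5566.
m = m₁·m₂ = (-0.5643)(+0.5566) = -0.314.

m = -0.314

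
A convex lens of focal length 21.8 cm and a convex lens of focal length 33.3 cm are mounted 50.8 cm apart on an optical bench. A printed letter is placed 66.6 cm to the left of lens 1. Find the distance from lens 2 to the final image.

Lens 1: 1/d_i1 = 1/f₁ − 1/d_o1 = 1/(21.8) − 1/(66.6) = 0.03086, so d_i1 = 32.41 cm.
The intermediate image is 32.41 cm to the right of lens 1, which is 50.8 − (32.41) = 18.39 cm to the left of lens 2, so d_o2 = +18.39 cm.
Lens 2: 1/d_i2 = 1/f₂ − 1/d_o2 = 1/(33.3) − 1/(18.39) = -0.02435, so d_i2 = -41.1 cm.
The final image is virtual, 41.1 cm to the left of lens 2 (overall magnification ≈ -1.1).

41.1 cm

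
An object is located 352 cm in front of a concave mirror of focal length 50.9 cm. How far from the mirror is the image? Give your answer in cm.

59.5 cm

Mirror equation: 1/v = 1/f − 1/u = 1/(50.90) − 1/(352) = 0.01965 − 0.002841 = 0.01681, so v = 59.5 cm.
The image is real, inverted and reduced, in front of the mirror.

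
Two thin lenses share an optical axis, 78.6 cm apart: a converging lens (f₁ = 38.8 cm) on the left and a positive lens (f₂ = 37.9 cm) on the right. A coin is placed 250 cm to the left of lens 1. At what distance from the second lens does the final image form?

Lens 1: 1/d_i1 = 1/f₁ − 1/d_o1 = 1/(38.8) − 1/(250) = 0.02177, so d_i1 = 45.93 cm.
The intermediate image is 45.93 cm to the right of lens 1, which is 78.6 − (45.93) = 32.67 cm to the left of lens 2, so d_o2 = +32.67 cm.
Lens 2: 1/d_i2 = 1/f₂ − 1/d_o2 = 1/(37.9) − 1/(32.67) = -0.004224, so d_i2 = -237 cm.
The final image is virtual, 237 cm to the left of lens 2 (overall magnification ≈ -1.3).

237 cm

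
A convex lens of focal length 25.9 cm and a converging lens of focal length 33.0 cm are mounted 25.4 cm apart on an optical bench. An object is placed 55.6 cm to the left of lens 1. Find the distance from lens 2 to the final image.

13.6 cm

Lens 1: 1/d_i1 = 1/f₁ − 1/d_o1 = 1/(25.9) − 1/(55.6) = 0.02062, so d_i1 = 48.49 cm.
The intermediate image is 48.49 cm to the right of lens 1, which lies 23.09 cm to the right of lens 2 — a virtual object — so d_o2 = −23.09 cm.
Lens 2: 1/d_i2 = 1/f₂ − 1/d_o2 = 1/(33.0) − 1/(-23.09) = 0.07361, so d_i2 = 13.6 cm.
The final image is real, 13.6 cm to the right of lens 2 (overall magnification ≈ -0.51).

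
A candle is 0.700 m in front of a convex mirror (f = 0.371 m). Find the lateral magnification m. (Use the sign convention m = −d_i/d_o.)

m = +0.346

For a convex mirror, f = -0.371 m.
1/d_i = 1/f − 1/d_o = 1/(-0.3710) − 1/(0.700) = -4.124, so d_i = -0.2425 m.
m = −d_i/d_o = −(-0.2425)/(0.700) = +0.346.
The image is virtual, upright and reduced, behind the mirror.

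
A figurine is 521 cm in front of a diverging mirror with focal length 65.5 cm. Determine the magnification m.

m = +0.112

For a diverging mirror, f = -65.5 cm.
1/d_i = 1/f − 1/d_o = 1/(-65.50) − 1/(521) = -0.01719, so d_i = -58.18 cm.
m = −d_i/d_o = −(-58.18)/(521) = +0.112.
The image is virtual, upright and reduced, behind the mirror.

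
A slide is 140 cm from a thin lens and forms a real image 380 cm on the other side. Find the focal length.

Real image ⇒ d_i = +380 cm.
1/f = 1/d_o + 1/d_i = 1/(140) + 1/(380) = 0.009774, so f = 102 cm.
Since f is positive, the thin lens is converging.

f = 102 cm (converging)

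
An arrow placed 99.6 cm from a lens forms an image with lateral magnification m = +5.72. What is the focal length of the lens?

f = 121 cm (converging)

m = −d_i/d_o ⇒ d_i = −m·d_o = −(+5.72)·(99.6) = -569.7 cm.
1/f = 1/d_o + 1/d_i = 1/(99.6) + 1/(-569.7) = 0.008285, so f = 121 cm.
Since f is positive, the lens is converging.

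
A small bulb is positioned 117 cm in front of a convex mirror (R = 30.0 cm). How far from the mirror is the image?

13.3 cm

f = R/2 = 30.0/2 = 15.00 cm; for a convex mirror, f = -15.00 cm.
Mirror equation: 1/d_i = 1/f − 1/d_o = 1/(-15.00) − 1/(117) = -0.06667 − 0.008547 = -0.07521, so d_i = -13.3 cm.
The image is virtual, upright and reduced, behind the mirror.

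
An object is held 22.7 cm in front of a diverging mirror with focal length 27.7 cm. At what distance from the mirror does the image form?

12.5 cm

For a diverging mirror, f = -27.7 cm.
Mirror equation: 1/v = 1/f − 1/u = 1/(-27.70) − 1/(22.7) = -0.03610 − 0.04405 = -0.08015, so v = -12.5 cm.
The image is virtual, upright and reduced, behind the mirror.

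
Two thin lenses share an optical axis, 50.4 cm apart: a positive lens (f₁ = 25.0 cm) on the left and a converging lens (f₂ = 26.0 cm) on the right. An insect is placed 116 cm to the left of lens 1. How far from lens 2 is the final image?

Lens 1: 1/d_i1 = 1/f₁ − 1/d_o1 = 1/(25.0) − 1/(116) = 0.03138, so d_i1 = 31.87 cm.
The intermediate image is 31.87 cm to the right of lens 1, which is 50.4 − (31.87) = 18.53 cm to the left of lens 2, so d_o2 = +18.53 cm.
Lens 2: 1/d_i2 = 1/f₂ − 1/d_o2 = 1/(26.0) − 1/(18.53) = -0.01551, so d_i2 = -64.5 cm.
The final image is virtual, 64.5 cm to the left of lens 2 (overall magnification ≈ -0.96).

64.5 cm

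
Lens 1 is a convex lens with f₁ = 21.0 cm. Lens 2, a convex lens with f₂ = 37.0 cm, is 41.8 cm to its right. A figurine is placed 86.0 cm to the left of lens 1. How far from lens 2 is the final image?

22.6 cm

Lens 1: 1/d_i1 = 1/f₁ − 1/d_o1 = 1/(21.0) − 1/(86.0) = 0.03599, so d_i1 = 27.78 cm.
The intermediate image is 27.78 cm to the right of lens 1, which is 41.8 − (27.78) = 14.02 cm to the left of lens 2, so d_o2 = +14.02 cm.
Lens 2: 1/d_i2 = 1/f₂ − 1/d_o2 = 1/(37.0) − 1/(14.02) = -0.04430, so d_i2 = -22.6 cm.
The final image is virtual, 22.6 cm to the left of lens 2 (overall magnification ≈ -0.52).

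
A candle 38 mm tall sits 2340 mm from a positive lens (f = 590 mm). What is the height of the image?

12.8 mm

1/d_i = 1/f − 1/d_o = 1/(590.0) − 1/(2340) = 0.001268, so d_i = 788.9 mm.
m = −d_i/d_o = -0.3371.
|h_i| = |m|·h_o = 0.3371 × 38 = 12.8 mm. The image is real, inverted and reduced, on the far side of the lens.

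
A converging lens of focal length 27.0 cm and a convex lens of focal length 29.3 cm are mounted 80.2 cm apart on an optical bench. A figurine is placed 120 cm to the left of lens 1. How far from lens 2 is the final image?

Lens 1: 1/d_i1 = 1/f₁ − 1/d_o1 = 1/(27.0) − 1/(120) = 0.02870, so d_i1 = 34.84 cm.
The intermediate image is 34.84 cm to the right of lens 1, which is 80.2 − (34.84) = 45.36 cm to the left of lens 2, so d_o2 = +45.36 cm.
Lens 2: 1/d_i2 = 1/f₂ − 1/d_o2 = 1/(29.3) − 1/(45.36) = 0.01208, so d_i2 = 82.8 cm.
The final image is real, 82.8 cm to the right of lens 2 (overall magnification ≈ 0.53).

82.8 cm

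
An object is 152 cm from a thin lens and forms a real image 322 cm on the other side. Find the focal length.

f = 103 cm (converging)

Real image ⇒ d_i = +322 cm.
1/f = 1/d_o + 1/d_i = 1/(152) + 1/(322) = 0.009685, so f = 103 cm.
Since f is positive, the thin lens is converging.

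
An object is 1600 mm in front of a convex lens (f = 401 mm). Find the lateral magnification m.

m = -0.334

1/d_i = 1/f − 1/d_o = 1/(401.0) − 1/(1600) = 0.001869, so d_i = 535.1 mm.
m = −d_i/d_o = −(535.1)/(1600) = -0.334.
The image is real, inverted and reduced, on the far side of the lens.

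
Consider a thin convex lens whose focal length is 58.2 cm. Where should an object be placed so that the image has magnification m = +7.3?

m = −d_i/d_o ⇒ d_i = −m·d_o.
1/f = 1/d_o + 1/d_i = 1/d_o − 1/(m·d_o) = (1 − 1/m)/d_o, so d_o = f(1 − 1/m) = (58.20)(1 − 1/(+7.3)) = 50.2 cm.

50.2 cm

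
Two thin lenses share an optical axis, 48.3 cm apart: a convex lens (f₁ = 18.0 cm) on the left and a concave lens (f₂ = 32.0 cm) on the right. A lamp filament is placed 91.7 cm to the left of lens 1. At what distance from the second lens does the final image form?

Lens 1: 1/d_i1 = 1/f₁ − 1/d_o1 = 1/(18.0) − 1/(91.7) = 0.04465, so d_i1 = 22.40 cm.
The intermediate image is 22.40 cm to the right of lens 1, which is 48.3 − (22.40) = 25.90 cm to the left of lens 2, so d_o2 = +25.90 cm.
Lens 2 is diverging, so f₂ = −32.0 cm.
Lens 2: 1/d_i2 = 1/f₂ − 1/d_o2 = 1/(-32.0) − 1/(25.90) = -0.06986, so d_i2 = -14.3 cm.
The final image is virtual, 14.3 cm to the left of lens 2 (overall magnification ≈ -0.13).

14.3 cm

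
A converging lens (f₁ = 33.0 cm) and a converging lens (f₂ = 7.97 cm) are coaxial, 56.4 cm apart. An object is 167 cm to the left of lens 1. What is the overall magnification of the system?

Lens 1: 1/d_i1 = 1/(33.0) − 1/(167) = 0.02432, so d_i1 = 41.13 cm; m₁ = −d_i1/d_o1 = -0.2463.
d_o2 = 56.4 − (41.13) = 15.27 cm.
Lens 2: 1/d_i2 = 1/(7.97) − 1/(15.27) = 0.05998, so d_i2 = 16.67 cm; m₂ = −d_i2/d_o2 = -1.092.
m = m₁·m₂ = (-0.2463)(-1.092) = +0.269.

m = +0.269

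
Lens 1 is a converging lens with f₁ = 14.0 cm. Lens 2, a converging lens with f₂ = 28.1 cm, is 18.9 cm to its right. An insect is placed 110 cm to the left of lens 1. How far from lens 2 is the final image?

Lens 1: 1/d_i1 = 1/f₁ − 1/d_o1 = 1/(14.0) − 1/(110) = 0.06234, so d_i1 = 16.04 cm.
The intermediate image is 16.04 cm to the right of lens 1, which is 18.9 − (16.04) = 2.860 cm to the left of lens 2, so d_o2 = +2.860 cm.
Lens 2: 1/d_i2 = 1/f₂ − 1/d_o2 = 1/(28.1) − 1/(2.860) = -0.3141, so d_i2 = -3.18 cm.
The final image is virtual, 3.18 cm to the left of lens 2 (overall magnification ≈ -0.16).

3.18 cm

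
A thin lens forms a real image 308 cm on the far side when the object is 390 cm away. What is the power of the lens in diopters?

P = +0.581 D

d_i = +308 cm.
1/f = 1/d_o + 1/d_i = 1/(390) + 1/(308) = 0.005811 cm⁻¹.
f = 172.1 cm = 1.721 m, so P = 1/f = +0.581 D.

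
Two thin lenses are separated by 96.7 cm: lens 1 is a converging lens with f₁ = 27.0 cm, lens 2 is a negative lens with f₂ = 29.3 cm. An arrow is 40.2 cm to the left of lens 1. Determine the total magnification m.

m = -1.37

Lens 1: 1/d_i1 = 1/(27.0) − 1/(40.2) = 0.01216, so d_i1 = 82.23 cm; m₁ = −d_i1/d_o1 = -2.046.
d_o2 = 96.7 − (82.23) = 14.47 cm.
f₂ = −29.3 cm (diverging).
Lens 2: 1/d_i2 = 1/(-29.3) − 1/(14.47) = -0.1032, so d_i2 = -9.686 cm; m₂ = −d_i2/d_o2 = +0.6694.
m = m₁·m₂ = (-2.046)(+0.6694) = -1.37.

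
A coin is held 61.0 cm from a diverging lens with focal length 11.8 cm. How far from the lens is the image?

For a diverging lens, f = -11.8 cm.
Thin-lens equation: 1/v = 1/f − 1/u = 1/(-11.80) − 1/(61.0) = -0.08475 − 0.01639 = -0.1011, so v = -9.89 cm.
The image is virtual, upright and reduced, on the same side as the object.

9.89 cm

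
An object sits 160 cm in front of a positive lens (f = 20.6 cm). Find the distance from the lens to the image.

Lens equation: 1/s_i = 1/f − 1/s_o = 1/(20.60) − 1/(160) = 0.04854 − 0.006250 = 0.04229, so s_i = 23.6 cm.
The image is real, inverted and reduced, on the far side of the lens.

23.6 cm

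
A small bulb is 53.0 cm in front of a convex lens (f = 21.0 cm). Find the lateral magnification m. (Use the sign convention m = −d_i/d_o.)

1/d_i = 1/f − 1/d_o = 1/(21.00) − 1/(53.0) = 0.02875, so d_i = 34.78 cm.
m = −d_i/d_o = −(34.78)/(53.0) = -0.656.
The image is real, inverted and reduced, on the far side of the lens.

m = -0.656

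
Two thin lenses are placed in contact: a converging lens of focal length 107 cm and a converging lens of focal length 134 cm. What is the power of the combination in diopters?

P₁ = 1/f₁ = 1/(1.07 m) = +0.9346 D; P₂ = 1/f₂ = 1/(1.34 m) = +0.7463 D.
For thin lenses in contact, P = P₁ + P₂ = (+0.9346) + (+0.7463) = +1.68 D.

P = +1.68 D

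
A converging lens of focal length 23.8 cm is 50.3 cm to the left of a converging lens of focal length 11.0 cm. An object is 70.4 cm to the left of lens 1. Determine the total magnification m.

m = +1.68

Lens 1: 1/d_i1 = 1/(23.8) − 1/(70.4) = 0.02781, so d_i1 = 35.96 cm; m₁ = −d_i1/d_o1 = -0.5108.
d_o2 = 50.3 − (35.96) = 14.34 cm.
Lens 2: 1/d_i2 = 1/(11.0) − 1/(14.34) = 0.02117, so d_i2 = 47.23 cm; m₂ = −d_i2/d_o2 = -3.293.
m = m₁·m₂ = (-0.5108)(-3.293) = +1.68.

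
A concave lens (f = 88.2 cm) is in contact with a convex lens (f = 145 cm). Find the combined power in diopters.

P = -0.444 D

P₁ = 1/f₁ = 1/(-0.882 m) = -1.134 D; P₂ = 1/f₂ = 1/(1.45 m) = +0.6897 D.
For thin lenses in contact, P = P₁ + P₂ = (-1.134) + (+0.6897) = -0.444 D.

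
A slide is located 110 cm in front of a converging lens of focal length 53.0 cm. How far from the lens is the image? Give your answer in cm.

Thin-lens equation: 1/v = 1/f − 1/u = 1/(53.00) − 1/(110) = 0.01887 − 0.009091 = 0.009777, so v = 102 cm.
The image is real, inverted and reduced, on the far side of the lens.

102 cm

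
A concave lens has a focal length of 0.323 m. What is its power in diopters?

P = -3.10 D

For a concave lens, f = −0.323 m.
P = 1/f = 1/(-0.323 m) = -3.10 D.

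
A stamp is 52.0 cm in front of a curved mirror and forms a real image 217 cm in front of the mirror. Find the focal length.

f = 41.9 cm (concave)

Real image ⇒ d_i = +217 cm.
1/f = 1/d_o + 1/d_i = 1/(52.0) + 1/(217) = 0.02384, so f = 41.9 cm.
Since f is positive, the curved mirror is concave.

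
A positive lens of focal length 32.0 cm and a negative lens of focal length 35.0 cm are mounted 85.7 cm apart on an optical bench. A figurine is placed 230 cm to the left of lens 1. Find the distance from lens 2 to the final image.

20.3 cm

Lens 1: 1/d_i1 = 1/f₁ − 1/d_o1 = 1/(32.0) − 1/(230) = 0.02690, so d_i1 = 37.17 cm.
The intermediate image is 37.17 cm to the right of lens 1, which is 85.7 − (37.17) = 48.53 cm to the left of lens 2, so d_o2 = +48.53 cm.
Lens 2 is diverging, so f₂ = −35.0 cm.
Lens 2: 1/d_i2 = 1/f₂ − 1/d_o2 = 1/(-35.0) − 1/(48.53) = -0.04918, so d_i2 = -20.3 cm.
The final image is virtual, 20.3 cm to the left of lens 2 (overall magnification ≈ -0.068).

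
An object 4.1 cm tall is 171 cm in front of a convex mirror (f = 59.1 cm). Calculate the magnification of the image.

For a convex mirror, f = -59.1 cm.
1/d_i = 1/f − 1/d_o = 1/(-59.10) − 1/(171) = -0.02277, so d_i = -43.92 cm.
m = −d_i/d_o = −(-43.92)/(171) = +0.257.
The image is virtual, upright and reduced, behind the mirror.

m = +0.257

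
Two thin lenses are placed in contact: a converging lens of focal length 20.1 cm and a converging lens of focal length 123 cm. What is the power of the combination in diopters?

P = +5.79 D

P₁ = 1/f₁ = 1/(0.201 m) = +4.975 D; P₂ = 1/f₂ = 1/(1.23 m) = +0.8130 D.
For thin lenses in contact, P = P₁ + P₂ = (+4.975) + (+0.8130) = +5.79 D.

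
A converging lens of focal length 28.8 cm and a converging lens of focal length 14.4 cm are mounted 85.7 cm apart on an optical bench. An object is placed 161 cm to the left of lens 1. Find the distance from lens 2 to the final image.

20.1 cm

Lens 1: 1/d_i1 = 1/f₁ − 1/d_o1 = 1/(28.8) − 1/(161) = 0.02851, so d_i1 = 35.07 cm.
The intermediate image is 35.07 cm to the right of lens 1, which is 85.7 − (35.07) = 50.63 cm to the left of lens 2, so d_o2 = +50.63 cm.
Lens 2: 1/d_i2 = 1/f₂ − 1/d_o2 = 1/(14.4) − 1/(50.63) = 0.04969, so d_i2 = 20.1 cm.
The final image is real, 20.1 cm to the right of lens 2 (overall magnification ≈ 0.087).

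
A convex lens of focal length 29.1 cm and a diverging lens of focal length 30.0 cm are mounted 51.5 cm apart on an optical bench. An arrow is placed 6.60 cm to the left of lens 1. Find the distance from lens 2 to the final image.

Lens 1: 1/d_i1 = 1/f₁ − 1/d_o1 = 1/(29.1) − 1/(6.60) = -0.1172, so d_i1 = -8.536 cm.
The intermediate image is 8.536 cm to the left of lens 1 (virtual), which is 51.5 − (-8.536) = 60.04 cm to the left of lens 2, so d_o2 = +60.04 cm.
Lens 2 is diverging, so f₂ = −30.0 cm.
Lens 2: 1/d_i2 = 1/f₂ − 1/d_o2 = 1/(-30.0) − 1/(60.04) = -0.04999, so d_i2 = -20.0 cm.
The final image is virtual, 20.0 cm to the left of lens 2 (overall magnification ≈ 0.43).

20.0 cm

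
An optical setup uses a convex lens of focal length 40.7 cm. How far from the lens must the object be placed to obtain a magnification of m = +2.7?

25.6 cm

m = −d_i/d_o ⇒ d_i = −m·d_o.
1/f = 1/d_o + 1/d_i = 1/d_o − 1/(m·d_o) = (1 − 1/m)/d_o, so d_o = f(1 − 1/m) = (40.70)(1 − 1/(+2.7)) = 25.6 cm.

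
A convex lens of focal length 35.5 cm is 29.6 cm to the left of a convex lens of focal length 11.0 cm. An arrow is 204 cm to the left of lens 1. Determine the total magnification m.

Lens 1: 1/d_i1 = 1/(35.5) − 1/(204) = 0.02327, so d_i1 = 42.98 cm; m₁ = −d_i1/d_o1 = -0.2107.
d_o2 = 29.6 − (42.98) = -13.38 cm (virtual object).
Lens 2: 1/d_i2 = 1/(11.0) − 1/(-13.38) = 0.1656, so d_i2 = 6.037 cm; m₂ = −d_i2/d_o2 = +0.4512.
m = m₁·m₂ = (-0.2107)(+0.4512) = -0.0951.

m = -0.0951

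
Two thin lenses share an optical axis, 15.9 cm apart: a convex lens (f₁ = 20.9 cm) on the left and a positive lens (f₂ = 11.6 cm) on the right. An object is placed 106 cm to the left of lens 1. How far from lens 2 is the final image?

Lens 1: 1/d_i1 = 1/f₁ − 1/d_o1 = 1/(20.9) − 1/(106) = 0.03841, so d_i1 = 26.03 cm.
The intermediate image is 26.03 cm to the right of lens 1, which lies 10.13 cm to the right of lens 2 — a virtual object — so d_o2 = −10.13 cm.
Lens 2: 1/d_i2 = 1/f₂ − 1/d_o2 = 1/(11.6) − 1/(-10.13) = 0.1849, so d_i2 = 5.41 cm.
The final image is real, 5.41 cm to the right of lens 2 (overall magnification ≈ -0.13).

5.41 cm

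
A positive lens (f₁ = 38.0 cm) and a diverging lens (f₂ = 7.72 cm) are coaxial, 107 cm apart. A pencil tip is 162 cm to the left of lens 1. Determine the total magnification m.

m = -0.0364

Lens 1: 1/d_i1 = 1/(38.0) − 1/(162) = 0.02014, so d_i1 = 49.65 cm; m₁ = −d_i1/d_o1 = -0.3065.
d_o2 = 107 − (49.65) = 57.35 cm.
f₂ = −7.72 cm (diverging).
Lens 2: 1/d_i2 = 1/(-7.72) − 1/(57.35) = -0.1470, so d_i2 = -6.804 cm; m₂ = −d_i2/d_o2 = +0.1186.
m = m₁·m₂ = (-0.3065)(+0.1186) = -0.0364.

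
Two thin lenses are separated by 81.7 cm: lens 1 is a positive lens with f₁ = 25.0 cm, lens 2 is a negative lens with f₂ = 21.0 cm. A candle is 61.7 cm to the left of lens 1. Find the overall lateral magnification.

Lens 1: 1/d_i1 = 1/(25.0) − 1/(61.7) = 0.02379, so d_i1 = 42.03 cm; m₁ = −d_i1/d_o1 = -0.6812.
d_o2 = 81.7 − (42.03) = 39.67 cm.
f₂ = −21.0 cm (diverging).
Lens 2: 1/d_i2 = 1/(-21.0) − 1/(39.67) = -0.07283, so d_i2 = -13.73 cm; m₂ = −d_i2/d_o2 = +0.3461.
m = m₁·m₂ = (-0.6812)(+0.3461) = -0.236.

m = -0.236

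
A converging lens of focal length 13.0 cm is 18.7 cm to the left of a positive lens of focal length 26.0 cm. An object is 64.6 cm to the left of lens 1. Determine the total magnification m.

m = -0.278

Lens 1: 1/d_i1 = 1/(13.0) − 1/(64.6) = 0.06144, so d_i1 = 16.28 cm; m₁ = −d_i1/d_o1 = -0.2520.
d_o2 = 18.7 − (16.28) = 2.420 cm.
Lens 2: 1/d_i2 = 1/(26.0) − 1/(2.420) = -0.3748, so d_i2 = -2.668 cm; m₂ = −d_i2/d_o2 = +1.103.
m = m₁·m₂ = (-0.2520)(+1.103) = -0.278.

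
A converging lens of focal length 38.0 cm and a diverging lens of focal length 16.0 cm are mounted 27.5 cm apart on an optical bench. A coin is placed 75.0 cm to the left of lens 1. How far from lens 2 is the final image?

23.6 cm

Lens 1: 1/d_i1 = 1/f₁ − 1/d_o1 = 1/(38.0) − 1/(75.0) = 0.01298, so d_i1 = 77.03 cm.
The intermediate image is 77.03 cm to the right of lens 1, which lies 49.53 cm to the right of lens 2 — a virtual object — so d_o2 = −49.53 cm.
Lens 2 is diverging, so f₂ = −16.0 cm.
Lens 2: 1/d_i2 = 1/f₂ − 1/d_o2 = 1/(-16.0) − 1/(-49.53) = -0.04231, so d_i2 = -23.6 cm.
The final image is virtual, 23.6 cm to the left of lens 2 (overall magnification ≈ 0.49).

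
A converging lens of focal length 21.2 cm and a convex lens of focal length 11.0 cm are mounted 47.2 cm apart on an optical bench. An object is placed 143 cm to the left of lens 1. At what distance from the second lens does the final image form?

21.7 cm

Lens 1: 1/d_i1 = 1/f₁ − 1/d_o1 = 1/(21.2) − 1/(143) = 0.04018, so d_i1 = 24.89 cm.
The intermediate image is 24.89 cm to the right of lens 1, which is 47.2 − (24.89) = 22.31 cm to the left of lens 2, so d_o2 = +22.31 cm.
Lens 2: 1/d_i2 = 1/f₂ − 1/d_o2 = 1/(11.0) − 1/(22.31) = 0.04609, so d_i2 = 21.7 cm.
The final image is real, 21.7 cm to the right of lens 2 (overall magnification ≈ 0.17).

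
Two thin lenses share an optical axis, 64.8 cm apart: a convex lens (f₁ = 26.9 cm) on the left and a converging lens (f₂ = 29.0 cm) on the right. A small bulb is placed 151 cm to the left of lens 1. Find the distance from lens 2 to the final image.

303 cm

Lens 1: 1/d_i1 = 1/f₁ − 1/d_o1 = 1/(26.9) − 1/(151) = 0.03055, so d_i1 = 32.73 cm.
The intermediate image is 32.73 cm to the right of lens 1, which is 64.8 − (32.73) = 32.07 cm to the left of lens 2, so d_o2 = +32.07 cm.
Lens 2: 1/d_i2 = 1/f₂ − 1/d_o2 = 1/(29.0) − 1/(32.07) = 0.003301, so d_i2 = 303 cm.
The final image is real, 303 cm to the right of lens 2 (overall magnification ≈ 2.0).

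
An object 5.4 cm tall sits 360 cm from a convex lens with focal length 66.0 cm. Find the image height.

1.21 cm

1/d_i = 1/f − 1/d_o = 1/(66.00) − 1/(360) = 0.01237, so d_i = 80.82 cm.
m = −d_i/d_o = -0.2245.
|h_i| = |m|·h_o = 0.2245 × 5.4 = 1.21 cm. The image is real, inverted and reduced, on the far side of the lens.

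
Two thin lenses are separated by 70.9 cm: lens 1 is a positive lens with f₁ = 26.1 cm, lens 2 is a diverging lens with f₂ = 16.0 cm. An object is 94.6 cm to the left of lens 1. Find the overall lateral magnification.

m = -0.120

Lens 1: 1/d_i1 = 1/(26.1) − 1/(94.6) = 0.02774, so d_i1 = 36.04 cm; m₁ = −d_i1/d_o1 = -0.3810.
d_o2 = 70.9 − (36.04) = 34.86 cm.
f₂ = −16.0 cm (diverging).
Lens 2: 1/d_i2 = 1/(-16.0) − 1/(34.86) = -0.09119, so d_i2 = -10.97 cm; m₂ = −d_i2/d_o2 = +0.3146.
m = m₁·m₂ = (-0.3810)(+0.3146) = -0.120.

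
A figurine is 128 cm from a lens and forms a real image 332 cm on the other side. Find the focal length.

f = 92.4 cm (converging)

Real image ⇒ d_i = +332 cm.
1/f = 1/d_o + 1/d_i = 1/(128) + 1/(332) = 0.01082, so f = 92.4 cm.
Since f is positive, the lens is converging.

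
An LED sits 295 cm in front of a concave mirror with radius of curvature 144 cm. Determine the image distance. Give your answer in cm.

f = R/2 = 144/2 = 72.00 cm.
Mirror equation: 1/d_i = 1/f − 1/d_o = 1/(72.00) − 1/(295) = 0.01389 − 0.003390 = 0.01050, so d_i = 95.2 cm.
The image is real, inverted and reduced, in front of the mirror.

95.2 cm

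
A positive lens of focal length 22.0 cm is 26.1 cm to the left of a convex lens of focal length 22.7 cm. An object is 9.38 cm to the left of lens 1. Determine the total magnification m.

Lens 1: 1/d_i1 = 1/(22.0) − 1/(9.38) = -0.06116, so d_i1 = -16.35 cm; m₁ = −d_i1/d_o1 = +1.743.
d_o2 = 26.1 − (-16.35) = 42.45 cm.
Lens 2: 1/d_i2 = 1/(22.7) − 1/(42.45) = 0.02050, so d_i2 = 48.79 cm; m₂ = −d_i2/d_o2 = -1.149.
m = m₁·m₂ = (+1.743)(-1.149) = -2.00.

m = -2.00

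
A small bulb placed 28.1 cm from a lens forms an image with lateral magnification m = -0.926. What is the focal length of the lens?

m = −d_i/d_o ⇒ d_i = −m·d_o = −(-0.926)·(28.1) = 26.02 cm.
1/f = 1/d_o + 1/d_i = 1/(28.1) + 1/(26.02) = 0.07402, so f = 13.5 cm.
Since f is positive, the lens is converging.

f = 13.5 cm (converging)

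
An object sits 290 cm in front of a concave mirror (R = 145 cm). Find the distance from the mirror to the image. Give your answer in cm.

96.7 cm

f = R/2 = 145/2 = 72.50 cm.
Mirror equation: 1/q = 1/f − 1/p = 1/(72.50) − 1/(290) = 0.01379 − 0.003448 = 0.01034, so q = 96.7 cm.
The image is real, inverted and reduced, in front of the mirror.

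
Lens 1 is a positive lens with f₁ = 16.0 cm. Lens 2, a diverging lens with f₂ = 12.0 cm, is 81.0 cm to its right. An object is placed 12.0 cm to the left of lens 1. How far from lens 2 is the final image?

11.0 cm

Lens 1: 1/d_i1 = 1/f₁ − 1/d_o1 = 1/(16.0) − 1/(12.0) = -0.02083, so d_i1 = -48.00 cm.
The intermediate image is 48.00 cm to the left of lens 1 (virtual), which is 81.0 − (-48.00) = 129.0 cm to the left of lens 2, so d_o2 = +129.0 cm.
Lens 2 is diverging, so f₂ = −12.0 cm.
Lens 2: 1/d_i2 = 1/f₂ − 1/d_o2 = 1/(-12.0) − 1/(129.0) = -0.09109, so d_i2 = -11.0 cm.
The final image is virtual, 11.0 cm to the left of lens 2 (overall magnification ≈ 0.34).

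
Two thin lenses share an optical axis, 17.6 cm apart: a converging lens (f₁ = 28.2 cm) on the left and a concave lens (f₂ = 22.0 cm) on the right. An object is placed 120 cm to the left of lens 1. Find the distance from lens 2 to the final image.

155 cm

Lens 1: 1/d_i1 = 1/f₁ − 1/d_o1 = 1/(28.2) − 1/(120) = 0.02713, so d_i1 = 36.86 cm.
The intermediate image is 36.86 cm to the right of lens 1, which lies 19.26 cm to the right of lens 2 — a virtual object — so d_o2 = −19.26 cm.
Lens 2 is diverging, so f₂ = −22.0 cm.
Lens 2: 1/d_i2 = 1/f₂ − 1/d_o2 = 1/(-22.0) − 1/(-19.26) = 0.006467, so d_i2 = 155 cm.
The final image is real, 155 cm to the right of lens 2 (overall magnification ≈ -2.5).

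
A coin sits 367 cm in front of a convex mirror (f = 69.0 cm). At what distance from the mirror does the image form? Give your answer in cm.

For a convex mirror, f = -69.0 cm.
Mirror equation: 1/q = 1/f − 1/p = 1/(-69.00) − 1/(367) = -0.01449 − 0.002725 = -0.01722, so q = -58.1 cm.
The image is virtual, upright and reduced, behind the mirror.

58.1 cm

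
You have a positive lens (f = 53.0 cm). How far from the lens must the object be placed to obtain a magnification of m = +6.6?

m = −d_i/d_o ⇒ d_i = −m·d_o.
1/f = 1/d_o + 1/d_i = 1/d_o − 1/(m·d_o) = (1 − 1/m)/d_o, so d_o = f(1 − 1/m) = (53.00)(1 − 1/(+6.6)) = 45.0 cm.

45.0 cm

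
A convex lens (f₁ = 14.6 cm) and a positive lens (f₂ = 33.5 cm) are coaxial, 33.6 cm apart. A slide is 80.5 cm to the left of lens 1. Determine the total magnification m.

m = -0.418

Lens 1: 1/d_i1 = 1/(14.6) − 1/(80.5) = 0.05607, so d_i1 = 17.83 cm; m₁ = −d_i1/d_o1 = -0.2215.
d_o2 = 33.6 − (17.83) = 15.77 cm.
Lens 2: 1/d_i2 = 1/(33.5) − 1/(15.77) = -0.03356, so d_i2 = -29.80 cm; m₂ = −d_i2/d_o2 = +1.889.
m = m₁·m₂ = (-0.2215)(+1.889) = -0.418.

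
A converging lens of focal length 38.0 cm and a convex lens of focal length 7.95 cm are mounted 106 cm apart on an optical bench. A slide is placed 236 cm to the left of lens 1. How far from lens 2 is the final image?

Lens 1: 1/d_i1 = 1/f₁ − 1/d_o1 = 1/(38.0) − 1/(236) = 0.02208, so d_i1 = 45.29 cm.
The intermediate image is 45.29 cm to the right of lens 1, which is 106 − (45.29) = 60.71 cm to the left of lens 2, so d_o2 = +60.71 cm.
Lens 2: 1/d_i2 = 1/f₂ − 1/d_o2 = 1/(7.95) − 1/(60.71) = 0.1093, so d_i2 = 9.15 cm.
The final image is real, 9.15 cm to the right of lens 2 (overall magnification ≈ 0.029).

9.15 cm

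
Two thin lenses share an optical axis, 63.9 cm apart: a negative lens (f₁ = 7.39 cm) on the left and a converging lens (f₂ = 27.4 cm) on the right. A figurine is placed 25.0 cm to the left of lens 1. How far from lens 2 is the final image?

Lens 1 is diverging, so f₁ = −7.39 cm.
Lens 1: 1/d_i1 = 1/f₁ − 1/d_o1 = 1/(-7.39) − 1/(25.0) = -0.1753, so d_i1 = -5.704 cm.
The intermediate image is 5.704 cm to the left of lens 1 (virtual), which is 63.9 − (-5.704) = 69.60 cm to the left of lens 2, so d_o2 = +69.60 cm.
Lens 2: 1/d_i2 = 1/f₂ − 1/d_o2 = 1/(27.4) − 1/(69.60) = 0.02213, so d_i2 = 45.2 cm.
The final image is real, 45.2 cm to the right of lens 2 (overall magnification ≈ -0.15).

45.2 cm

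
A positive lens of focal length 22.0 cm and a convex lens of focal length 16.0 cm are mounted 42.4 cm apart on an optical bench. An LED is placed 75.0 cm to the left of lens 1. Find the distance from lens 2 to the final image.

38.1 cm

Lens 1: 1/d_i1 = 1/f₁ − 1/d_o1 = 1/(22.0) − 1/(75.0) = 0.03212, so d_i1 = 31.13 cm.
The intermediate image is 31.13 cm to the right of lens 1, which is 42.4 − (31.13) = 11.27 cm to the left of lens 2, so d_o2 = +11.27 cm.
Lens 2: 1/d_i2 = 1/f₂ − 1/d_o2 = 1/(16.0) − 1/(11.27) = -0.02623, so d_i2 = -38.1 cm.
The final image is virtual, 38.1 cm to the left of lens 2 (overall magnification ≈ -1.4).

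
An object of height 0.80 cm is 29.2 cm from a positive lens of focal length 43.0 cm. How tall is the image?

2.49 cm

1/d_i = 1/f − 1/d_o = 1/(43.00) − 1/(29.2) = -0.01099, so d_i = -90.99 cm.
m = −d_i/d_o = +3.116.
|h_i| = |m|·h_o = 3.116 × 0.80 = 2.49 cm. The image is virtual, upright and enlarged, on the same side as the object.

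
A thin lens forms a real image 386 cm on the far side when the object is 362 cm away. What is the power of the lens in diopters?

P = +0.535 D

d_i = +386 cm.
1/f = 1/d_o + 1/d_i = 1/(362) + 1/(386) = 0.005353 cm⁻¹.
f = 186.8 cm = 1.868 m, so P = 1/f = +0.535 D.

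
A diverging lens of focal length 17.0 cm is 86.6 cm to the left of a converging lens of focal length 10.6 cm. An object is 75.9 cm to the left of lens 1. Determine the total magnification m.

m = -0.0216

f₁ = −17.0 cm (diverging).
Lens 1: 1/d_i1 = 1/(-17.0) − 1/(75.9) = -0.07200, so d_i1 = -13.89 cm; m₁ = −d_i1/d_o1 = +0.1830.
d_o2 = 86.6 − (-13.89) = 100.5 cm.
Lens 2: 1/d_i2 = 1/(10.6) − 1/(100.5) = 0.08439, so d_i2 = 11.85 cm; m₂ = −d_i2/d_o2 = -0.1179.
m = m₁·m₂ = (+0.1830)(-0.1179) = -0.0216.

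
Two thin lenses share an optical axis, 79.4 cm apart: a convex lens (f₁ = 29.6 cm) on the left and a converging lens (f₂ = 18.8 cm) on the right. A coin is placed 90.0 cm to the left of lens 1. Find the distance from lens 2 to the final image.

Lens 1: 1/d_i1 = 1/f₁ − 1/d_o1 = 1/(29.6) − 1/(90.0) = 0.02267, so d_i1 = 44.11 cm.
The intermediate image is 44.11 cm to the right of lens 1, which is 79.4 − (44.11) = 35.29 cm to the left of lens 2, so d_o2 = +35.29 cm.
Lens 2: 1/d_i2 = 1/f₂ − 1/d_o2 = 1/(18.8) − 1/(35.29) = 0.02485, so d_i2 = 40.2 cm.
The final image is real, 40.2 cm to the right of lens 2 (overall magnification ≈ 0.56).

40.2 cm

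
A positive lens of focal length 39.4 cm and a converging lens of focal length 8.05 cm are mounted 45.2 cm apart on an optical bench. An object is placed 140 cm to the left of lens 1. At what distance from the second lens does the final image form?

Lens 1: 1/d_i1 = 1/f₁ − 1/d_o1 = 1/(39.4) − 1/(140) = 0.01824, so d_i1 = 54.83 cm.
The intermediate image is 54.83 cm to the right of lens 1, which lies 9.630 cm to the right of lens 2 — a virtual object — so d_o2 = −9.630 cm.
Lens 2: 1/d_i2 = 1/f₂ − 1/d_o2 = 1/(8.05) − 1/(-9.630) = 0.2281, so d_i2 = 4.38 cm.
The final image is real, 4.38 cm to the right of lens 2 (overall magnification ≈ -0.18).

4.38 cm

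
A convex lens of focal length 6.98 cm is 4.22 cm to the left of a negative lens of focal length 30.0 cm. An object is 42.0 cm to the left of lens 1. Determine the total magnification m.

Lens 1: 1/d_i1 = 1/(6.98) − 1/(42.0) = 0.1195, so d_i1 = 8.371 cm; m₁ = −d_i1/d_o1 = -0.1993.
d_o2 = 4.22 − (8.371) = -4.151 cm (virtual object).
f₂ = −30.0 cm (diverging).
Lens 2: 1/d_i2 = 1/(-30.0) − 1/(-4.151) = 0.2076, so d_i2 = 4.818 cm; m₂ = −d_i2/d_o2 = +1.161.
m = m₁·m₂ = (-0.1993)(+1.161) = -0.231.

m = -0.231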